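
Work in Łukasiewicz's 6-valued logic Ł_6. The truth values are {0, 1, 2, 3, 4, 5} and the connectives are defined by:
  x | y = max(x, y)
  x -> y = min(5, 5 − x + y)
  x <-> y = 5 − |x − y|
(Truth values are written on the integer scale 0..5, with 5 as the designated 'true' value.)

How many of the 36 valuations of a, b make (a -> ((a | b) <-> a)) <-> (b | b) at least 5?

value 5: 6 assignments (counts)
value 4: 6 assignments
value 3: 6 assignments
value 2: 6 assignments
value 1: 6 assignments
value 0: 6 assignments
So 6 of the 36 assignments meet the threshold.

6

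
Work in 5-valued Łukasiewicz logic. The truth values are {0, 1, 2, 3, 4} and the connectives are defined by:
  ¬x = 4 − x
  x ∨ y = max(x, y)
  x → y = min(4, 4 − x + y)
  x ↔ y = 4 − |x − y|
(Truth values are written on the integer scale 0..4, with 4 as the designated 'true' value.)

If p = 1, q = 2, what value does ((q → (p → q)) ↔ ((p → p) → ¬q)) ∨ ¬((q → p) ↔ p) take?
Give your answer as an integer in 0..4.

p → q = 1 → 2 = 4
q → (p → q) = 2 → 4 = 4
p → p = 1 → 1 = 4
¬q = ¬2 = 2
(p → p) → ¬q = 4 → 2 = 2
(q → (p → q)) ↔ ((p → p) → ¬q) = 4 ↔ 2 = 2
q → p = 2 → 1 = 3
(q → p) ↔ p = 3 ↔ 1 = 2
¬((q → p) ↔ p) = ¬2 = 2
((q → (p → q)) ↔ ((p → p) → ¬q)) ∨ ¬((q → p) ↔ p) = 2 ∨ 2 = 2

2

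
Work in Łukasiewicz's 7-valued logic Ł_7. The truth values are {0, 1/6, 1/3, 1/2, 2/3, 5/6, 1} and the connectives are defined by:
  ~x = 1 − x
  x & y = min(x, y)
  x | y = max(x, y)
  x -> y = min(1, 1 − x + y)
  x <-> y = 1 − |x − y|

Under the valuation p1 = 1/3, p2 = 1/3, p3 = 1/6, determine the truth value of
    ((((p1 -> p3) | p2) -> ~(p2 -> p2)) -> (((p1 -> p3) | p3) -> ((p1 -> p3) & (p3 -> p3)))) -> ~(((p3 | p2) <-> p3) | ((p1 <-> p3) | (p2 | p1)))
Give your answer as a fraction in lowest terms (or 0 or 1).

1/6

p1 -> p3 = 1/3 -> 1/6 = 5/6
(p1 -> p3) | p2 = 5/6 | 1/3 = 5/6
p2 -> p2 = 1/3 -> 1/3 = 1
~(p2 -> p2) = ~1 = 0
((p1 -> p3) | p2) -> ~(p2 -> p2) = 5/6 -> 0 = 1/6
p1 -> p3 = 1/3 -> 1/6 = 5/6
(p1 -> p3) | p3 = 5/6 | 1/6 = 5/6
p1 -> p3 = 1/3 -> 1/6 = 5/6
p3 -> p3 = 1/6 -> 1/6 = 1
(p1 -> p3) & (p3 -> p3) = 5/6 & 1 = 5/6
((p1 -> p3) | p3) -> ((p1 -> p3) & (p3 -> p3)) = 5/6 -> 5/6 = 1
(((p1 -> p3) | p2) -> ~(p2 -> p2)) -> (((p1 -> p3) | p3) -> ((p1 -> p3) & (p3 -> p3))) = 1/6 -> 1 = 1
p3 | p2 = 1/6 | 1/3 = 1/3
(p3 | p2) <-> p3 = 1/3 <-> 1/6 = 5/6
p1 <-> p3 = 1/3 <-> 1/6 = 5/6
p2 | p1 = 1/3 | 1/3 = 1/3
(p1 <-> p3) | (p2 | p1) = 5/6 | 1/3 = 5/6
((p3 | p2) <-> p3) | ((p1 <-> p3) | (p2 | p1)) = 5/6 | 5/6 = 5/6
~(((p3 | p2) <-> p3) | ((p1 <-> p3) | (p2 | p1))) = ~5/6 = 1/6
((((p1 -> p3) | p2) -> ~(p2 -> p2)) -> (((p1 -> p3) | p3) -> ((p1 -> p3) & (p3 -> p3)))) -> ~(((p3 | p2) <-> p3) | ((p1 <-> p3) | (p2 | p1))) = 1 -> 1/6 = 1/6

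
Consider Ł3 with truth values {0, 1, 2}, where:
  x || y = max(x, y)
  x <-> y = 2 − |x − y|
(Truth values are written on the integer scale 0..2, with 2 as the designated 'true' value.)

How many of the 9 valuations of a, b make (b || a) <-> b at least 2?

a = 0, b = 0 ↦ 2  ≥
a = 0, b = 1 ↦ 2  ≥
a = 0, b = 2 ↦ 2  ≥
a = 1, b = 0 ↦ 1  <
a = 1, b = 1 ↦ 2  ≥
a = 1, b = 2 ↦ 2  ≥
a = 2, b = 0 ↦ 0  <
a = 2, b = 1 ↦ 1  <
a = 2, b = 2 ↦ 2  ≥
So 6 of the 9 assignments meet the threshold.

6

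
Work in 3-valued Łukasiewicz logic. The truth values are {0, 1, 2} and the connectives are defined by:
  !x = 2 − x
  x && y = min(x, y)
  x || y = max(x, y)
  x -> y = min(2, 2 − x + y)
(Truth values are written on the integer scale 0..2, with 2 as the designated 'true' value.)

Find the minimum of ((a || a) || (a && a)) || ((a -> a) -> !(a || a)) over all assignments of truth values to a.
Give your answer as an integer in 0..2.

Take a = 1:
a || a = 1 || 1 = 1
a && a = 1 && 1 = 1
(a || a) || (a && a) = 1 || 1 = 1
a -> a = 1 -> 1 = 2
a || a = 1 || 1 = 1
!(a || a) = !1 = 1
(a -> a) -> !(a || a) = 2 -> 1 = 1
((a || a) || (a && a)) || ((a -> a) -> !(a || a)) = 1 || 1 = 1
No assignment yields a value below 1, so this is the minimum.

1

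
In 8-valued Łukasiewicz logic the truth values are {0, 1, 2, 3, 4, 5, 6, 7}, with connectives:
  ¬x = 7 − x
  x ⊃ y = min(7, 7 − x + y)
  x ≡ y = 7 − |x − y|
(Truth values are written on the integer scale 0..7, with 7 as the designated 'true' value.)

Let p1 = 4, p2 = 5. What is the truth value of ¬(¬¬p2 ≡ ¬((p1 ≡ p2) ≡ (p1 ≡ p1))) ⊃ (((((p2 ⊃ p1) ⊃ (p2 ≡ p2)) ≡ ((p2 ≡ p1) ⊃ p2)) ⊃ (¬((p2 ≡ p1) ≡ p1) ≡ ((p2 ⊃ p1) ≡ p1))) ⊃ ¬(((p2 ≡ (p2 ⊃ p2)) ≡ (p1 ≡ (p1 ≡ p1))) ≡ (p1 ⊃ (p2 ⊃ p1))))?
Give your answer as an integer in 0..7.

¬p2 = ¬5 = 2
¬¬p2 = ¬2 = 5
p1 ≡ p2 = 4 ≡ 5 = 6
p1 ≡ p1 = 4 ≡ 4 = 7
(p1 ≡ p2) ≡ (p1 ≡ p1) = 6 ≡ 7 = 6
¬((p1 ≡ p2) ≡ (p1 ≡ p1)) = ¬6 = 1
¬¬p2 ≡ ¬((p1 ≡ p2) ≡ (p1 ≡ p1)) = 5 ≡ 1 = 3
¬(¬¬p2 ≡ ¬((p1 ≡ p2) ≡ (p1 ≡ p1))) = ¬3 = 4
p2 ⊃ p1 = 5 ⊃ 4 = 6
p2 ≡ p2 = 5 ≡ 5 = 7
(p2 ⊃ p1) ⊃ (p2 ≡ p2) = 6 ⊃ 7 = 7
p2 ≡ p1 = 5 ≡ 4 = 6
(p2 ≡ p1) ⊃ p2 = 6 ⊃ 5 = 6
((p2 ⊃ p1) ⊃ (p2 ≡ p2)) ≡ ((p2 ≡ p1) ⊃ p2) = 7 ≡ 6 = 6
p2 ≡ p1 = 5 ≡ 4 = 6
(p2 ≡ p1) ≡ p1 = 6 ≡ 4 = 5
¬((p2 ≡ p1) ≡ p1) = ¬5 = 2
p2 ⊃ p1 = 5 ⊃ 4 = 6
(p2 ⊃ p1) ≡ p1 = 6 ≡ 4 = 5
¬((p2 ≡ p1) ≡ p1) ≡ ((p2 ⊃ p1) ≡ p1) = 2 ≡ 5 = 4
(((p2 ⊃ p1) ⊃ (p2 ≡ p2)) ≡ ((p2 ≡ p1) ⊃ p2)) ⊃ (¬((p2 ≡ p1) ≡ p1) ≡ ((p2 ⊃ p1) ≡ p1)) = 6 ⊃ 4 = 5
p2 ⊃ p2 = 5 ⊃ 5 = 7
p2 ≡ (p2 ⊃ p2) = 5 ≡ 7 = 5
p1 ≡ p1 = 4 ≡ 4 = 7
p1 ≡ (p1 ≡ p1) = 4 ≡ 7 = 4
(p2 ≡ (p2 ⊃ p2)) ≡ (p1 ≡ (p1 ≡ p1)) = 5 ≡ 4 = 6
p2 ⊃ p1 = 5 ⊃ 4 = 6
p1 ⊃ (p2 ⊃ p1) = 4 ⊃ 6 = 7
((p2 ≡ (p2 ⊃ p2)) ≡ (p1 ≡ (p1 ≡ p1))) ≡ (p1 ⊃ (p2 ⊃ p1)) = 6 ≡ 7 = 6
¬(((p2 ≡ (p2 ⊃ p2)) ≡ (p1 ≡ (p1 ≡ p1))) ≡ (p1 ⊃ (p2 ⊃ p1))) = ¬6 = 1
((((p2 ⊃ p1) ⊃ (p2 ≡ p2)) ≡ ((p2 ≡ p1) ⊃ p2)) ⊃ (¬((p2 ≡ p1) ≡ p1) ≡ ((p2 ⊃ p1) ≡ p1))) ⊃ ¬(((p2 ≡ (p2 ⊃ p2)) ≡ (p1 ≡ (p1 ≡ p1))) ≡ (p1 ⊃ (p2 ⊃ p1))) = 5 ⊃ 1 = 3
¬(¬¬p2 ≡ ¬((p1 ≡ p2) ≡ (p1 ≡ p1))) ⊃ (((((p2 ⊃ p1) ⊃ (p2 ≡ p2)) ≡ ((p2 ≡ p1) ⊃ p2)) ⊃ (¬((p2 ≡ p1) ≡ p1) ≡ ((p2 ⊃ p1) ≡ p1))) ⊃ ¬(((p2 ≡ (p2 ⊃ p2)) ≡ (p1 ≡ (p1 ≡ p1))) ≡ (p1 ⊃ (p2 ⊃ p1)))) = 4 ⊃ 3 = 6

6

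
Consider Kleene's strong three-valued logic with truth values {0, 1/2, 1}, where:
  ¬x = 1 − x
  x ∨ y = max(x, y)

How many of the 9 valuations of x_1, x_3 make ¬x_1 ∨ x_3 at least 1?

5

x_1 = 0, x_3 = 0 ↦ 1  ≥
x_1 = 0, x_3 = 1/2 ↦ 1  ≥
x_1 = 0, x_3 = 1 ↦ 1  ≥
x_1 = 1/2, x_3 = 0 ↦ 1/2  <
x_1 = 1/2, x_3 = 1/2 ↦ 1/2  <
x_1 = 1/2, x_3 = 1 ↦ 1  ≥
x_1 = 1, x_3 = 0 ↦ 0  <
x_1 = 1, x_3 = 1/2 ↦ 1/2  <
x_1 = 1, x_3 = 1 ↦ 1  ≥
So 5 of the 9 assignments meet the threshold.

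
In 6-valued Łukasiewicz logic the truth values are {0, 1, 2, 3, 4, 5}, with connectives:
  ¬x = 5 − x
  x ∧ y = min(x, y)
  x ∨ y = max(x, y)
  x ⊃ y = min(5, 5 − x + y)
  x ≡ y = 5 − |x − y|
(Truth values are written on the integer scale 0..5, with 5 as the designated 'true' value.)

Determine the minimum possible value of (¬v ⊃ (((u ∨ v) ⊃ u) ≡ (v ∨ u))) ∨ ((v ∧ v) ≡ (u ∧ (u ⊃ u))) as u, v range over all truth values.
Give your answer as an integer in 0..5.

3

Take u = 2, v = 0:
¬v = ¬0 = 5
u ∨ v = 2 ∨ 0 = 2
(u ∨ v) ⊃ u = 2 ⊃ 2 = 5
v ∨ u = 0 ∨ 2 = 2
((u ∨ v) ⊃ u) ≡ (v ∨ u) = 5 ≡ 2 = 2
¬v ⊃ (((u ∨ v) ⊃ u) ≡ (v ∨ u)) = 5 ⊃ 2 = 2
v ∧ v = 0 ∧ 0 = 0
u ⊃ u = 2 ⊃ 2 = 5
u ∧ (u ⊃ u) = 2 ∧ 5 = 2
(v ∧ v) ≡ (u ∧ (u ⊃ u)) = 0 ≡ 2 = 3
(¬v ⊃ (((u ∨ v) ⊃ u) ≡ (v ∨ u))) ∨ ((v ∧ v) ≡ (u ∧ (u ⊃ u))) = 2 ∨ 3 = 3
No assignment yields a value below 3, so this is the minimum.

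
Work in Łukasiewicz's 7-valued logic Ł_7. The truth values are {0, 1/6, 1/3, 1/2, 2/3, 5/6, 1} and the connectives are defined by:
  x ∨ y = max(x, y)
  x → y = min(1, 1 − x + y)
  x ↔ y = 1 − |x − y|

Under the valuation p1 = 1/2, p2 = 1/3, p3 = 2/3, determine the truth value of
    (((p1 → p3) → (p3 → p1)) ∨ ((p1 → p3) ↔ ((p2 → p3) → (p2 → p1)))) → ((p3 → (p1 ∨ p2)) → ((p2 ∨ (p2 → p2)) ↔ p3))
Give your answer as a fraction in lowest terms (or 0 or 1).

p1 → p3 = 1/2 → 2/3 = 1
p3 → p1 = 2/3 → 1/2 = 5/6
(p1 → p3) → (p3 → p1) = 1 → 5/6 = 5/6
p1 → p3 = 1/2 → 2/3 = 1
p2 → p3 = 1/3 → 2/3 = 1
p2 → p1 = 1/3 → 1/2 = 1
(p2 → p3) → (p2 → p1) = 1 → 1 = 1
(p1 → p3) ↔ ((p2 → p3) → (p2 → p1)) = 1 ↔ 1 = 1
((p1 → p3) → (p3 → p1)) ∨ ((p1 → p3) ↔ ((p2 → p3) → (p2 → p1))) = 5/6 ∨ 1 = 1
p1 ∨ p2 = 1/2 ∨ 1/3 = 1/2
p3 → (p1 ∨ p2) = 2/3 → 1/2 = 5/6
p2 → p2 = 1/3 → 1/3 = 1
p2 ∨ (p2 → p2) = 1/3 ∨ 1 = 1
(p2 ∨ (p2 → p2)) ↔ p3 = 1 ↔ 2/3 = 2/3
(p3 → (p1 ∨ p2)) → ((p2 ∨ (p2 → p2)) ↔ p3) = 5/6 → 2/3 = 5/6
(((p1 → p3) → (p3 → p1)) ∨ ((p1 → p3) ↔ ((p2 → p3) → (p2 → p1)))) → ((p3 → (p1 ∨ p2)) → ((p2 ∨ (p2 → p2)) ↔ p3)) = 1 → 5/6 = 5/6

5/6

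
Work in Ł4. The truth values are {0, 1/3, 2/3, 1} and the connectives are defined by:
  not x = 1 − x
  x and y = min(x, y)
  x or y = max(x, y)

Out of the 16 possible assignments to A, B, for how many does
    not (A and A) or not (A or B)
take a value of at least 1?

4

A = 0, B = 0 ↦ 1  ≥
A = 0, B = 1/3 ↦ 1  ≥
A = 0, B = 2/3 ↦ 1  ≥
A = 0, B = 1 ↦ 1  ≥
A = 1/3, B = 0 ↦ 2/3  <
A = 1/3, B = 1/3 ↦ 2/3  <
A = 1/3, B = 2/3 ↦ 2/3  <
A = 1/3, B = 1 ↦ 2/3  <
A = 2/3, B = 0 ↦ 1/3  <
A = 2/3, B = 1/3 ↦ 1/3  <
A = 2/3, B = 2/3 ↦ 1/3  <
A = 2/3, B = 1 ↦ 1/3  <
A = 1, B = 0 ↦ 0  <
A = 1, B = 1/3 ↦ 0  <
A = 1, B = 2/3 ↦ 0  <
A = 1, B = 1 ↦ 0  <
So 4 of the 16 assignments meet the threshold.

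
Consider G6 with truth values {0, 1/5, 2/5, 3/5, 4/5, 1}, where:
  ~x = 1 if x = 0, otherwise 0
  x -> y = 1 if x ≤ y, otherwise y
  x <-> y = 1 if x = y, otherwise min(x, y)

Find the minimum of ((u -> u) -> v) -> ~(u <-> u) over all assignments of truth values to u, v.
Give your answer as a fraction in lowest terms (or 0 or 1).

Take u = 0, v = 1/5:
u -> u = 0 -> 0 = 1
(u -> u) -> v = 1 -> 1/5 = 1/5
u <-> u = 0 <-> 0 = 1
~(u <-> u) = ~1 = 0
((u -> u) -> v) -> ~(u <-> u) = 1/5 -> 0 = 0
No assignment yields a value below 0, so this is the minimum.

0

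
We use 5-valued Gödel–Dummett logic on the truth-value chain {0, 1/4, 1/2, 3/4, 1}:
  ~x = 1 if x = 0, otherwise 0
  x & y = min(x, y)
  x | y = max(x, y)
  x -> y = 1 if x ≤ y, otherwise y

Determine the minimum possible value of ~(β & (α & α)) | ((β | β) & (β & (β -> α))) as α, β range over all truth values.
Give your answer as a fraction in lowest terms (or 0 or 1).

1/4

Take α = 1/4, β = 1/4:
α & α = 1/4 & 1/4 = 1/4
β & (α & α) = 1/4 & 1/4 = 1/4
~(β & (α & α)) = ~1/4 = 0
β | β = 1/4 | 1/4 = 1/4
β -> α = 1/4 -> 1/4 = 1
β & (β -> α) = 1/4 & 1 = 1/4
(β | β) & (β & (β -> α)) = 1/4 & 1/4 = 1/4
~(β & (α & α)) | ((β | β) & (β & (β -> α))) = 0 | 1/4 = 1/4
No assignment yields a value below 1/4, so this is the minimum.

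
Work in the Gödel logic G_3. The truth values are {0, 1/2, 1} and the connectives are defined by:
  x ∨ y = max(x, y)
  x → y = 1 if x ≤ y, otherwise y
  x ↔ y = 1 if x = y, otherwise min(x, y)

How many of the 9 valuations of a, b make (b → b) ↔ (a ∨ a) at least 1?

a = 0, b = 0 ↦ 0  <
a = 0, b = 1/2 ↦ 0  <
a = 0, b = 1 ↦ 0  <
a = 1/2, b = 0 ↦ 1/2  <
a = 1/2, b = 1/2 ↦ 1/2  <
a = 1/2, b = 1 ↦ 1/2  <
a = 1, b = 0 ↦ 1  ≥
a = 1, b = 1/2 ↦ 1  ≥
a = 1, b = 1 ↦ 1  ≥
So 3 of the 9 assignments meet the threshold.

3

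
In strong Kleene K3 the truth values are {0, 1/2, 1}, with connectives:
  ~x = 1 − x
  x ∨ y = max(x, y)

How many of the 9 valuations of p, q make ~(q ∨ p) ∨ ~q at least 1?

3

p = 0, q = 0 ↦ 1  ≥
p = 0, q = 1/2 ↦ 1/2  <
p = 0, q = 1 ↦ 0  <
p = 1/2, q = 0 ↦ 1  ≥
p = 1/2, q = 1/2 ↦ 1/2  <
p = 1/2, q = 1 ↦ 0  <
p = 1, q = 0 ↦ 1  ≥
p = 1, q = 1/2 ↦ 1/2  <
p = 1, q = 1 ↦ 0  <
So 3 of the 9 assignments meet the threshold.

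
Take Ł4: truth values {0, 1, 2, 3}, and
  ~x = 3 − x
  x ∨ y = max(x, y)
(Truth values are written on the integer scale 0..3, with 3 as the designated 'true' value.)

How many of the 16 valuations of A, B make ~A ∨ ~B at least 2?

A = 0, B = 0 ↦ 3  ≥
A = 0, B = 1 ↦ 3  ≥
A = 0, B = 2 ↦ 3  ≥
A = 0, B = 3 ↦ 3  ≥
A = 1, B = 0 ↦ 3  ≥
A = 1, B = 1 ↦ 2  ≥
A = 1, B = 2 ↦ 2  ≥
A = 1, B = 3 ↦ 2  ≥
A = 2, B = 0 ↦ 3  ≥
A = 2, B = 1 ↦ 2  ≥
A = 2, B = 2 ↦ 1  <
A = 2, B = 3 ↦ 1  <
A = 3, B = 0 ↦ 3  ≥
A = 3, B = 1 ↦ 2  ≥
A = 3, B = 2 ↦ 1  <
A = 3, B = 3 ↦ 0  <
So 12 of the 16 assignments meet the threshold.

12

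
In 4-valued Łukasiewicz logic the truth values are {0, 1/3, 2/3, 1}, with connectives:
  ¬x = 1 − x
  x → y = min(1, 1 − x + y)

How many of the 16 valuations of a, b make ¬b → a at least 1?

a = 0, b = 0 ↦ 0  <
a = 0, b = 1/3 ↦ 1/3  <
a = 0, b = 2/3 ↦ 2/3  <
a = 0, b = 1 ↦ 1  ≥
a = 1/3, b = 0 ↦ 1/3  <
a = 1/3, b = 1/3 ↦ 2/3  <
a = 1/3, b = 2/3 ↦ 1  ≥
a = 1/3, b = 1 ↦ 1  ≥
a = 2/3, b = 0 ↦ 2/3  <
a = 2/3, b = 1/3 ↦ 1  ≥
a = 2/3, b = 2/3 ↦ 1  ≥
a = 2/3, b = 1 ↦ 1  ≥
a = 1, b = 0 ↦ 1  ≥
a = 1, b = 1/3 ↦ 1  ≥
a = 1, b = 2/3 ↦ 1  ≥
a = 1, b = 1 ↦ 1  ≥
So 10 of the 16 assignments meet the threshold.

10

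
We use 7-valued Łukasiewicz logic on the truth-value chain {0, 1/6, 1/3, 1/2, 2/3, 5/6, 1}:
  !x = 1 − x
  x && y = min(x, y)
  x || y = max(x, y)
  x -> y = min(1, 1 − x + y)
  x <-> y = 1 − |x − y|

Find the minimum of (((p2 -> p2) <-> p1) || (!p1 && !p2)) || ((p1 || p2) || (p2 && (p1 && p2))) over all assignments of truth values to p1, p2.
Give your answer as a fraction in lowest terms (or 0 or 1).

1/2

Take p1 = 0, p2 = 1/2:
p2 -> p2 = 1/2 -> 1/2 = 1
(p2 -> p2) <-> p1 = 1 <-> 0 = 0
!p1 = !0 = 1
!p2 = !1/2 = 1/2
!p1 && !p2 = 1 && 1/2 = 1/2
((p2 -> p2) <-> p1) || (!p1 && !p2) = 0 || 1/2 = 1/2
p1 || p2 = 0 || 1/2 = 1/2
p1 && p2 = 0 && 1/2 = 0
p2 && (p1 && p2) = 1/2 && 0 = 0
(p1 || p2) || (p2 && (p1 && p2)) = 1/2 || 0 = 1/2
(((p2 -> p2) <-> p1) || (!p1 && !p2)) || ((p1 || p2) || (p2 && (p1 && p2))) = 1/2 || 1/2 = 1/2
No assignment yields a value below 1/2, so this is the minimum.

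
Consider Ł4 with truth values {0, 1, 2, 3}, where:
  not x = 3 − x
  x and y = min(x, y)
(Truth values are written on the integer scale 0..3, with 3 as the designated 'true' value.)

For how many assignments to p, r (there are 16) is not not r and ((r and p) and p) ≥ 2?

p = 0, r = 0 ↦ 0  <
p = 0, r = 1 ↦ 0  <
p = 0, r = 2 ↦ 0  <
p = 0, r = 3 ↦ 0  <
p = 1, r = 0 ↦ 0  <
p = 1, r = 1 ↦ 1  <
p = 1, r = 2 ↦ 1  <
p = 1, r = 3 ↦ 1  <
p = 2, r = 0 ↦ 0  <
p = 2, r = 1 ↦ 1  <
p = 2, r = 2 ↦ 2  ≥
p = 2, r = 3 ↦ 2  ≥
p = 3, r = 0 ↦ 0  <
p = 3, r = 1 ↦ 1  <
p = 3, r = 2 ↦ 2  ≥
p = 3, r = 3 ↦ 3  ≥
So 4 of the 16 assignments meet the threshold.

4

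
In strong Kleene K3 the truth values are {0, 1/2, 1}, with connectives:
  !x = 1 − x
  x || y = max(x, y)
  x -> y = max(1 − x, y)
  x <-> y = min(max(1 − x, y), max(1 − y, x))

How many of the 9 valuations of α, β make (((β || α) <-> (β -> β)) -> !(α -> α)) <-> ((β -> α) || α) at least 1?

α = 0, β = 0 ↦ 1  ≥
α = 0, β = 1/2 ↦ 1/2  <
α = 0, β = 1 ↦ 1  ≥
α = 1/2, β = 0 ↦ 1/2  <
α = 1/2, β = 1/2 ↦ 1/2  <
α = 1/2, β = 1 ↦ 1/2  <
α = 1, β = 0 ↦ 0  <
α = 1, β = 1/2 ↦ 1/2  <
α = 1, β = 1 ↦ 0  <
So 2 of the 9 assignments meet the threshold.

2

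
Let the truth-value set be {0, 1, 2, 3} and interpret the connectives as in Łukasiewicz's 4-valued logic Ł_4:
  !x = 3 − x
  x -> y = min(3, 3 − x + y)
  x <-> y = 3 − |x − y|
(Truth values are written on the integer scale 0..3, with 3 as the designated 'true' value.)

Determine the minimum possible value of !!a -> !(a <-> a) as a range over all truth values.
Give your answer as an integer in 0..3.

0

Take a = 3:
!a = !3 = 0
!!a = !0 = 3
a <-> a = 3 <-> 3 = 3
!(a <-> a) = !3 = 0
!!a -> !(a <-> a) = 3 -> 0 = 0
No assignment yields a value below 0, so this is the minimum.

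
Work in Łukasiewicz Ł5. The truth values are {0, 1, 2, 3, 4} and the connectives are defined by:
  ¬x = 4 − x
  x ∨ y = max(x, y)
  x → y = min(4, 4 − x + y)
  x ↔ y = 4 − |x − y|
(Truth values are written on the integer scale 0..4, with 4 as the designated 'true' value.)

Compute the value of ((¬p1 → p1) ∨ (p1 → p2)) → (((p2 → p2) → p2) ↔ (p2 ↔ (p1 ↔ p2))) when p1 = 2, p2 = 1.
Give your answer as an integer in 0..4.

¬p1 = ¬2 = 2
¬p1 → p1 = 2 → 2 = 4
p1 → p2 = 2 → 1 = 3
(¬p1 → p1) ∨ (p1 → p2) = 4 ∨ 3 = 4
p2 → p2 = 1 → 1 = 4
(p2 → p2) → p2 = 4 → 1 = 1
p1 ↔ p2 = 2 ↔ 1 = 3
p2 ↔ (p1 ↔ p2) = 1 ↔ 3 = 2
((p2 → p2) → p2) ↔ (p2 ↔ (p1 ↔ p2)) = 1 ↔ 2 = 3
((¬p1 → p1) ∨ (p1 → p2)) → (((p2 → p2) → p2) ↔ (p2 ↔ (p1 ↔ p2))) = 4 → 3 = 3

3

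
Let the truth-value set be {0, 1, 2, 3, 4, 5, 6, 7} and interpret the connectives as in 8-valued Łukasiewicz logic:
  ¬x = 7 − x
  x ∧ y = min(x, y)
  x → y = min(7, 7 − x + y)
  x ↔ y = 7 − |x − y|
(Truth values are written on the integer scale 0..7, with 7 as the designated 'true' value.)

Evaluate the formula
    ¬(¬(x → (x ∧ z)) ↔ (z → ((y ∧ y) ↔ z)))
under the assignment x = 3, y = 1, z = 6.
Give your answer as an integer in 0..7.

3

x ∧ z = 3 ∧ 6 = 3
x → (x ∧ z) = 3 → 3 = 7
¬(x → (x ∧ z)) = ¬7 = 0
y ∧ y = 1 ∧ 1 = 1
(y ∧ y) ↔ z = 1 ↔ 6 = 2
z → ((y ∧ y) ↔ z) = 6 → 2 = 3
¬(x → (x ∧ z)) ↔ (z → ((y ∧ y) ↔ z)) = 0 ↔ 3 = 4
¬(¬(x → (x ∧ z)) ↔ (z → ((y ∧ y) ↔ z))) = ¬4 = 3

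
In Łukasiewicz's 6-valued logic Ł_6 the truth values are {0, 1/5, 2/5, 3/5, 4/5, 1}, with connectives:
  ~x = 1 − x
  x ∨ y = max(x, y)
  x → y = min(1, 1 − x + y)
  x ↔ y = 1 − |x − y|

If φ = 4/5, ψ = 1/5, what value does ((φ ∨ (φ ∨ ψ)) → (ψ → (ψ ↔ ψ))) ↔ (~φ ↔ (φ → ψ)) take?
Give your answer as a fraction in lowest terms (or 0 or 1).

4/5

φ ∨ ψ = 4/5 ∨ 1/5 = 4/5
φ ∨ (φ ∨ ψ) = 4/5 ∨ 4/5 = 4/5
ψ ↔ ψ = 1/5 ↔ 1/5 = 1
ψ → (ψ ↔ ψ) = 1/5 → 1 = 1
(φ ∨ (φ ∨ ψ)) → (ψ → (ψ ↔ ψ)) = 4/5 → 1 = 1
~φ = ~4/5 = 1/5
φ → ψ = 4/5 → 1/5 = 2/5
~φ ↔ (φ → ψ) = 1/5 ↔ 2/5 = 4/5
((φ ∨ (φ ∨ ψ)) → (ψ → (ψ ↔ ψ))) ↔ (~φ ↔ (φ → ψ)) = 1 ↔ 4/5 = 4/5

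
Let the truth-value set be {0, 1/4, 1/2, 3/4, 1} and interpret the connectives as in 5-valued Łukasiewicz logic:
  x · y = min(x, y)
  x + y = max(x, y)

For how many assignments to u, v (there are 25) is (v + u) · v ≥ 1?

5

value 1: 5 assignments (counts)
value 3/4: 5 assignments
value 1/2: 5 assignments
value 1/4: 5 assignments
value 0: 5 assignments
So 5 of the 25 assignments meet the threshold.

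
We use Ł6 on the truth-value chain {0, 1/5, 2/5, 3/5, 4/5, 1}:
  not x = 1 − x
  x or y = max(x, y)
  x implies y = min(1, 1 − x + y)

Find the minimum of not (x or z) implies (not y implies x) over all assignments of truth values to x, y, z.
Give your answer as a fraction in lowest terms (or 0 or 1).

0

Take x = 0, y = 0, z = 0:
x or z = 0 or 0 = 0
not (x or z) = not 0 = 1
not y = not 0 = 1
not y implies x = 1 implies 0 = 0
not (x or z) implies (not y implies x) = 1 implies 0 = 0
No assignment yields a value below 0, so this is the minimum.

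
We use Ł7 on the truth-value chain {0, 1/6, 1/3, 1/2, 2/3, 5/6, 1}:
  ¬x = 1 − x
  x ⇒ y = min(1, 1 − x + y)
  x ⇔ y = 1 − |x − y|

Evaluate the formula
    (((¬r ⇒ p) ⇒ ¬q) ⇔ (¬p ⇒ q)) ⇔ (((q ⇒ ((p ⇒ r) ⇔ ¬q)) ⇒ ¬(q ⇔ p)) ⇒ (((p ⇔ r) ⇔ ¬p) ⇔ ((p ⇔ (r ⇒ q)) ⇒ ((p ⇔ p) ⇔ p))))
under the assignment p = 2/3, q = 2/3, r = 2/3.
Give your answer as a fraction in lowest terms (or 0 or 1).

¬r = ¬2/3 = 1/3
¬r ⇒ p = 1/3 ⇒ 2/3 = 1
¬q = ¬2/3 = 1/3
(¬r ⇒ p) ⇒ ¬q = 1 ⇒ 1/3 = 1/3
¬p = ¬2/3 = 1/3
¬p ⇒ q = 1/3 ⇒ 2/3 = 1
((¬r ⇒ p) ⇒ ¬q) ⇔ (¬p ⇒ q) = 1/3 ⇔ 1 = 1/3
p ⇒ r = 2/3 ⇒ 2/3 = 1
¬q = ¬2/3 = 1/3
(p ⇒ r) ⇔ ¬q = 1 ⇔ 1/3 = 1/3
q ⇒ ((p ⇒ r) ⇔ ¬q) = 2/3 ⇒ 1/3 = 2/3
q ⇔ p = 2/3 ⇔ 2/3 = 1
¬(q ⇔ p) = ¬1 = 0
(q ⇒ ((p ⇒ r) ⇔ ¬q)) ⇒ ¬(q ⇔ p) = 2/3 ⇒ 0 = 1/3
p ⇔ r = 2/3 ⇔ 2/3 = 1
¬p = ¬2/3 = 1/3
(p ⇔ r) ⇔ ¬p = 1 ⇔ 1/3 = 1/3
r ⇒ q = 2/3 ⇒ 2/3 = 1
p ⇔ (r ⇒ q) = 2/3 ⇔ 1 = 2/3
p ⇔ p = 2/3 ⇔ 2/3 = 1
(p ⇔ p) ⇔ p = 1 ⇔ 2/3 = 2/3
(p ⇔ (r ⇒ q)) ⇒ ((p ⇔ p) ⇔ p) = 2/3 ⇒ 2/3 = 1
((p ⇔ r) ⇔ ¬p) ⇔ ((p ⇔ (r ⇒ q)) ⇒ ((p ⇔ p) ⇔ p)) = 1/3 ⇔ 1 = 1/3
((q ⇒ ((p ⇒ r) ⇔ ¬q)) ⇒ ¬(q ⇔ p)) ⇒ (((p ⇔ r) ⇔ ¬p) ⇔ ((p ⇔ (r ⇒ q)) ⇒ ((p ⇔ p) ⇔ p))) = 1/3 ⇒ 1/3 = 1
(((¬r ⇒ p) ⇒ ¬q) ⇔ (¬p ⇒ q)) ⇔ (((q ⇒ ((p ⇒ r) ⇔ ¬q)) ⇒ ¬(q ⇔ p)) ⇒ (((p ⇔ r) ⇔ ¬p) ⇔ ((p ⇔ (r ⇒ q)) ⇒ ((p ⇔ p) ⇔ p)))) = 1/3 ⇔ 1 = 1/3

1/3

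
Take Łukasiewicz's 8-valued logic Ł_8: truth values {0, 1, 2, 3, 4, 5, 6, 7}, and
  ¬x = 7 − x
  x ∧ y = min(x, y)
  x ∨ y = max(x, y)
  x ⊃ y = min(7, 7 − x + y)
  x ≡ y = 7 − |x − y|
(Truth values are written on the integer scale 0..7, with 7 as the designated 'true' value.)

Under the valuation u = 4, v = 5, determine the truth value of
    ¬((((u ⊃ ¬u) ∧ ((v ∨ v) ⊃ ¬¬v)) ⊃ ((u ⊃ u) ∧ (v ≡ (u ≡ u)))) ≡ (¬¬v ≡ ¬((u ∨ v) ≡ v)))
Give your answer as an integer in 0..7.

¬u = ¬4 = 3
u ⊃ ¬u = 4 ⊃ 3 = 6
v ∨ v = 5 ∨ 5 = 5
¬v = ¬5 = 2
¬¬v = ¬2 = 5
(v ∨ v) ⊃ ¬¬v = 5 ⊃ 5 = 7
(u ⊃ ¬u) ∧ ((v ∨ v) ⊃ ¬¬v) = 6 ∧ 7 = 6
u ⊃ u = 4 ⊃ 4 = 7
u ≡ u = 4 ≡ 4 = 7
v ≡ (u ≡ u) = 5 ≡ 7 = 5
(u ⊃ u) ∧ (v ≡ (u ≡ u)) = 7 ∧ 5 = 5
((u ⊃ ¬u) ∧ ((v ∨ v) ⊃ ¬¬v)) ⊃ ((u ⊃ u) ∧ (v ≡ (u ≡ u))) = 6 ⊃ 5 = 6
¬v = ¬5 = 2
¬¬v = ¬2 = 5
u ∨ v = 4 ∨ 5 = 5
(u ∨ v) ≡ v = 5 ≡ 5 = 7
¬((u ∨ v) ≡ v) = ¬7 = 0
¬¬v ≡ ¬((u ∨ v) ≡ v) = 5 ≡ 0 = 2
(((u ⊃ ¬u) ∧ ((v ∨ v) ⊃ ¬¬v)) ⊃ ((u ⊃ u) ∧ (v ≡ (u ≡ u)))) ≡ (¬¬v ≡ ¬((u ∨ v) ≡ v)) = 6 ≡ 2 = 3
¬((((u ⊃ ¬u) ∧ ((v ∨ v) ⊃ ¬¬v)) ⊃ ((u ⊃ u) ∧ (v ≡ (u ≡ u)))) ≡ (¬¬v ≡ ¬((u ∨ v) ≡ v))) = ¬3 = 4

4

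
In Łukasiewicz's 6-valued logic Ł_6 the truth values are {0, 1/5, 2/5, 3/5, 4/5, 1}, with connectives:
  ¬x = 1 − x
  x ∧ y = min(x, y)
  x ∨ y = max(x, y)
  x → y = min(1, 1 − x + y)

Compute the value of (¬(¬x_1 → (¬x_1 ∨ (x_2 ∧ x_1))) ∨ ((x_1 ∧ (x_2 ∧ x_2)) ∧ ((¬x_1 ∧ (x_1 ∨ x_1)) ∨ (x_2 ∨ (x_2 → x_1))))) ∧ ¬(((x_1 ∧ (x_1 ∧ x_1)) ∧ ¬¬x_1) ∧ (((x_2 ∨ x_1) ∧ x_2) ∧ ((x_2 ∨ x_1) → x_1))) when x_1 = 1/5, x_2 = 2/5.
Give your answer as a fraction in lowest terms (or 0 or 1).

1/5

¬x_1 = ¬1/5 = 4/5
¬x_1 = ¬1/5 = 4/5
x_2 ∧ x_1 = 2/5 ∧ 1/5 = 1/5
¬x_1 ∨ (x_2 ∧ x_1) = 4/5 ∨ 1/5 = 4/5
¬x_1 → (¬x_1 ∨ (x_2 ∧ x_1)) = 4/5 → 4/5 = 1
¬(¬x_1 → (¬x_1 ∨ (x_2 ∧ x_1))) = ¬1 = 0
x_2 ∧ x_2 = 2/5 ∧ 2/5 = 2/5
x_1 ∧ (x_2 ∧ x_2) = 1/5 ∧ 2/5 = 1/5
¬x_1 = ¬1/5 = 4/5
x_1 ∨ x_1 = 1/5 ∨ 1/5 = 1/5
¬x_1 ∧ (x_1 ∨ x_1) = 4/5 ∧ 1/5 = 1/5
x_2 → x_1 = 2/5 → 1/5 = 4/5
x_2 ∨ (x_2 → x_1) = 2/5 ∨ 4/5 = 4/5
(¬x_1 ∧ (x_1 ∨ x_1)) ∨ (x_2 ∨ (x_2 → x_1)) = 1/5 ∨ 4/5 = 4/5
(x_1 ∧ (x_2 ∧ x_2)) ∧ ((¬x_1 ∧ (x_1 ∨ x_1)) ∨ (x_2 ∨ (x_2 → x_1))) = 1/5 ∧ 4/5 = 1/5
¬(¬x_1 → (¬x_1 ∨ (x_2 ∧ x_1))) ∨ ((x_1 ∧ (x_2 ∧ x_2)) ∧ ((¬x_1 ∧ (x_1 ∨ x_1)) ∨ (x_2 ∨ (x_2 → x_1)))) = 0 ∨ 1/5 = 1/5
x_1 ∧ x_1 = 1/5 ∧ 1/5 = 1/5
x_1 ∧ (x_1 ∧ x_1) = 1/5 ∧ 1/5 = 1/5
¬x_1 = ¬1/5 = 4/5
¬¬x_1 = ¬4/5 = 1/5
(x_1 ∧ (x_1 ∧ x_1)) ∧ ¬¬x_1 = 1/5 ∧ 1/5 = 1/5
x_2 ∨ x_1 = 2/5 ∨ 1/5 = 2/5
(x_2 ∨ x_1) ∧ x_2 = 2/5 ∧ 2/5 = 2/5
x_2 ∨ x_1 = 2/5 ∨ 1/5 = 2/5
(x_2 ∨ x_1) → x_1 = 2/5 → 1/5 = 4/5
((x_2 ∨ x_1) ∧ x_2) ∧ ((x_2 ∨ x_1) → x_1) = 2/5 ∧ 4/5 = 2/5
((x_1 ∧ (x_1 ∧ x_1)) ∧ ¬¬x_1) ∧ (((x_2 ∨ x_1) ∧ x_2) ∧ ((x_2 ∨ x_1) → x_1)) = 1/5 ∧ 2/5 = 1/5
¬(((x_1 ∧ (x_1 ∧ x_1)) ∧ ¬¬x_1) ∧ (((x_2 ∨ x_1) ∧ x_2) ∧ ((x_2 ∨ x_1) → x_1))) = ¬1/5 = 4/5
(¬(¬x_1 → (¬x_1 ∨ (x_2 ∧ x_1))) ∨ ((x_1 ∧ (x_2 ∧ x_2)) ∧ ((¬x_1 ∧ (x_1 ∨ x_1)) ∨ (x_2 ∨ (x_2 → x_1))))) ∧ ¬(((x_1 ∧ (x_1 ∧ x_1)) ∧ ¬¬x_1) ∧ (((x_2 ∨ x_1) ∧ x_2) ∧ ((x_2 ∨ x_1) → x_1))) = 1/5 ∧ 4/5 = 1/5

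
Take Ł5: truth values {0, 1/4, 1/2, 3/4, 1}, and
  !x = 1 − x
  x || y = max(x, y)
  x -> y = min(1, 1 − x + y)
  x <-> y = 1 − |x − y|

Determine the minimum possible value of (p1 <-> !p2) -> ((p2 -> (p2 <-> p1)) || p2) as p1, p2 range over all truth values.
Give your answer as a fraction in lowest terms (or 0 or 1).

3/4

Take p1 = 1/4, p2 = 3/4:
!p2 = !3/4 = 1/4
p1 <-> !p2 = 1/4 <-> 1/4 = 1
p2 <-> p1 = 3/4 <-> 1/4 = 1/2
p2 -> (p2 <-> p1) = 3/4 -> 1/2 = 3/4
(p2 -> (p2 <-> p1)) || p2 = 3/4 || 3/4 = 3/4
(p1 <-> !p2) -> ((p2 -> (p2 <-> p1)) || p2) = 1 -> 3/4 = 3/4
No assignment yields a value below 3/4, so this is the minimum.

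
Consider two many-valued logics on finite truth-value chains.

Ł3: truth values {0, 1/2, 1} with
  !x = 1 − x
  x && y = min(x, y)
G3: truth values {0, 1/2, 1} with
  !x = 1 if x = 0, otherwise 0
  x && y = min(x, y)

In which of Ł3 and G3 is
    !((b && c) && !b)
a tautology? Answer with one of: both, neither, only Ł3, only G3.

only G3

In Ł3: at b = 1/2, c = 1/2 the value is 1/2 — not a tautology.
In G3: every assignment gives 1 — tautology.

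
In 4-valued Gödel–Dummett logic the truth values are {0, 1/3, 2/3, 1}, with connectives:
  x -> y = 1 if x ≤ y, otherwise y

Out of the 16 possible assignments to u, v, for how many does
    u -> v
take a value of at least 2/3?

11

u = 0, v = 0 ↦ 1  ≥
u = 0, v = 1/3 ↦ 1  ≥
u = 0, v = 2/3 ↦ 1  ≥
u = 0, v = 1 ↦ 1  ≥
u = 1/3, v = 0 ↦ 0  <
u = 1/3, v = 1/3 ↦ 1  ≥
u = 1/3, v = 2/3 ↦ 1  ≥
u = 1/3, v = 1 ↦ 1  ≥
u = 2/3, v = 0 ↦ 0  <
u = 2/3, v = 1/3 ↦ 1/3  <
u = 2/3, v = 2/3 ↦ 1  ≥
u = 2/3, v = 1 ↦ 1  ≥
u = 1, v = 0 ↦ 0  <
u = 1, v = 1/3 ↦ 1/3  <
u = 1, v = 2/3 ↦ 2/3  ≥
u = 1, v = 1 ↦ 1  ≥
So 11 of the 16 assignments meet the threshold.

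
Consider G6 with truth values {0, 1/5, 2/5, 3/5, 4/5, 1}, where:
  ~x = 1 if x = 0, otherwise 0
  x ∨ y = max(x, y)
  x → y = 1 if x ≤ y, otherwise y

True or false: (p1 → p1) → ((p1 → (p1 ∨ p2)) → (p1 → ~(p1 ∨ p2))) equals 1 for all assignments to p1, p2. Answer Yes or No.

Counterexample: take p1 = 1/5, p2 = 0.
p1 → p1 = 1/5 → 1/5 = 1
p1 ∨ p2 = 1/5 ∨ 0 = 1/5
p1 → (p1 ∨ p2) = 1/5 → 1/5 = 1
p1 ∨ p2 = 1/5 ∨ 0 = 1/5
~(p1 ∨ p2) = ~1/5 = 0
p1 → ~(p1 ∨ p2) = 1/5 → 0 = 0
(p1 → (p1 ∨ p2)) → (p1 → ~(p1 ∨ p2)) = 1 → 0 = 0
(p1 → p1) → ((p1 → (p1 ∨ p2)) → (p1 → ~(p1 ∨ p2))) = 1 → 0 = 0
This gives 0 ≠ 1.

No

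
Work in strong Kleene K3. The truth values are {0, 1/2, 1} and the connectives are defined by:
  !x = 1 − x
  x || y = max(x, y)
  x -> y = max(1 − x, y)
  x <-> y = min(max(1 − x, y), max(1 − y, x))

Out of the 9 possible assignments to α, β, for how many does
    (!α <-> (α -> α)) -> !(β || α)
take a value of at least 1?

4

α = 0, β = 0 ↦ 1  ≥
α = 0, β = 1/2 ↦ 1/2  <
α = 0, β = 1 ↦ 0  <
α = 1/2, β = 0 ↦ 1/2  <
α = 1/2, β = 1/2 ↦ 1/2  <
α = 1/2, β = 1 ↦ 1/2  <
α = 1, β = 0 ↦ 1  ≥
α = 1, β = 1/2 ↦ 1  ≥
α = 1, β = 1 ↦ 1  ≥
So 4 of the 9 assignments meet the threshold.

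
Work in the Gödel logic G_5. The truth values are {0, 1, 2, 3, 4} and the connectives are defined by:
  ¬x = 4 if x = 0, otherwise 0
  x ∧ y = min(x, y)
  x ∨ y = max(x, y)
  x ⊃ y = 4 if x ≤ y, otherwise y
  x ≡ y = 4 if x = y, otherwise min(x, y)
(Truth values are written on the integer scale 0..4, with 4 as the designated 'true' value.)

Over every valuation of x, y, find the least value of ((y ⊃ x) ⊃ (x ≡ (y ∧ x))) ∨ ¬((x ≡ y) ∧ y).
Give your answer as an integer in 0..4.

1

Take x = 2, y = 1:
y ⊃ x = 1 ⊃ 2 = 4
y ∧ x = 1 ∧ 2 = 1
x ≡ (y ∧ x) = 2 ≡ 1 = 1
(y ⊃ x) ⊃ (x ≡ (y ∧ x)) = 4 ⊃ 1 = 1
x ≡ y = 2 ≡ 1 = 1
(x ≡ y) ∧ y = 1 ∧ 1 = 1
¬((x ≡ y) ∧ y) = ¬1 = 0
((y ⊃ x) ⊃ (x ≡ (y ∧ x))) ∨ ¬((x ≡ y) ∧ y) = 1 ∨ 0 = 1
No assignment yields a value below 1, so this is the minimum.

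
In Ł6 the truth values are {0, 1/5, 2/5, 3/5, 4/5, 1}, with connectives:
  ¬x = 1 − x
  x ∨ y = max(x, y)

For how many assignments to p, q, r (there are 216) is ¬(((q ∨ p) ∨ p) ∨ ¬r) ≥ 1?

1

value 1: 1 assignment (counts)
value 4/5: 7 assignments
value 3/5: 19 assignments
value 2/5: 37 assignments
value 1/5: 61 assignments
value 0: 91 assignments
So 1 of the 216 assignments meets the threshold.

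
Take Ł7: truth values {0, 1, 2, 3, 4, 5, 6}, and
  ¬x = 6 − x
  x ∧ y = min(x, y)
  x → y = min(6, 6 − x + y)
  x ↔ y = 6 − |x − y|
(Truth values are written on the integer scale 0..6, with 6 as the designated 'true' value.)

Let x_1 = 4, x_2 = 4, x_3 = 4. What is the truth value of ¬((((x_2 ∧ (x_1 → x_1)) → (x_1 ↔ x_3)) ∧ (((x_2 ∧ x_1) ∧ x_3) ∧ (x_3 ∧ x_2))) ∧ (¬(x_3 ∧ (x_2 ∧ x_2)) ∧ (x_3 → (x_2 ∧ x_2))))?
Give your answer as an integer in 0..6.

x_1 → x_1 = 4 → 4 = 6
x_2 ∧ (x_1 → x_1) = 4 ∧ 6 = 4
x_1 ↔ x_3 = 4 ↔ 4 = 6
(x_2 ∧ (x_1 → x_1)) → (x_1 ↔ x_3) = 4 → 6 = 6
x_2 ∧ x_1 = 4 ∧ 4 = 4
(x_2 ∧ x_1) ∧ x_3 = 4 ∧ 4 = 4
x_3 ∧ x_2 = 4 ∧ 4 = 4
((x_2 ∧ x_1) ∧ x_3) ∧ (x_3 ∧ x_2) = 4 ∧ 4 = 4
((x_2 ∧ (x_1 → x_1)) → (x_1 ↔ x_3)) ∧ (((x_2 ∧ x_1) ∧ x_3) ∧ (x_3 ∧ x_2)) = 6 ∧ 4 = 4
x_2 ∧ x_2 = 4 ∧ 4 = 4
x_3 ∧ (x_2 ∧ x_2) = 4 ∧ 4 = 4
¬(x_3 ∧ (x_2 ∧ x_2)) = ¬4 = 2
x_2 ∧ x_2 = 4 ∧ 4 = 4
x_3 → (x_2 ∧ x_2) = 4 → 4 = 6
¬(x_3 ∧ (x_2 ∧ x_2)) ∧ (x_3 → (x_2 ∧ x_2)) = 2 ∧ 6 = 2
(((x_2 ∧ (x_1 → x_1)) → (x_1 ↔ x_3)) ∧ (((x_2 ∧ x_1) ∧ x_3) ∧ (x_3 ∧ x_2))) ∧ (¬(x_3 ∧ (x_2 ∧ x_2)) ∧ (x_3 → (x_2 ∧ x_2))) = 4 ∧ 2 = 2
¬((((x_2 ∧ (x_1 → x_1)) → (x_1 ↔ x_3)) ∧ (((x_2 ∧ x_1) ∧ x_3) ∧ (x_3 ∧ x_2))) ∧ (¬(x_3 ∧ (x_2 ∧ x_2)) ∧ (x_3 → (x_2 ∧ x_2)))) = ¬2 = 4

4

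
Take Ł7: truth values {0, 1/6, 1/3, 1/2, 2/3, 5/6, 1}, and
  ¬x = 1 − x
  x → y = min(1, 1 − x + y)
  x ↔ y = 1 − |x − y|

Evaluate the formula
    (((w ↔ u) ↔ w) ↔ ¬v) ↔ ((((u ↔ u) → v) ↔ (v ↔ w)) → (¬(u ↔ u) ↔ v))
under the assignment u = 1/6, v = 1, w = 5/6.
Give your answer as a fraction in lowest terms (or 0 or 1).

2/3

w ↔ u = 5/6 ↔ 1/6 = 1/3
(w ↔ u) ↔ w = 1/3 ↔ 5/6 = 1/2
¬v = ¬1 = 0
((w ↔ u) ↔ w) ↔ ¬v = 1/2 ↔ 0 = 1/2
u ↔ u = 1/6 ↔ 1/6 = 1
(u ↔ u) → v = 1 → 1 = 1
v ↔ w = 1 ↔ 5/6 = 5/6
((u ↔ u) → v) ↔ (v ↔ w) = 1 ↔ 5/6 = 5/6
u ↔ u = 1/6 ↔ 1/6 = 1
¬(u ↔ u) = ¬1 = 0
¬(u ↔ u) ↔ v = 0 ↔ 1 = 0
(((u ↔ u) → v) ↔ (v ↔ w)) → (¬(u ↔ u) ↔ v) = 5/6 → 0 = 1/6
(((w ↔ u) ↔ w) ↔ ¬v) ↔ ((((u ↔ u) → v) ↔ (v ↔ w)) → (¬(u ↔ u) ↔ v)) = 1/2 ↔ 1/6 = 2/3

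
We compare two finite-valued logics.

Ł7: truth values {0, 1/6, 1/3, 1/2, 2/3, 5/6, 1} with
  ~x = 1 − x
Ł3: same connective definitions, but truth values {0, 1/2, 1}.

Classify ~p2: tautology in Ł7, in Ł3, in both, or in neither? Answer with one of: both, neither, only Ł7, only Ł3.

neither

In Ł7: at p2 = 1/6 the value is 5/6 — not a tautology.
In Ł3: at p2 = 1/2 the value is 1/2 — not a tautology.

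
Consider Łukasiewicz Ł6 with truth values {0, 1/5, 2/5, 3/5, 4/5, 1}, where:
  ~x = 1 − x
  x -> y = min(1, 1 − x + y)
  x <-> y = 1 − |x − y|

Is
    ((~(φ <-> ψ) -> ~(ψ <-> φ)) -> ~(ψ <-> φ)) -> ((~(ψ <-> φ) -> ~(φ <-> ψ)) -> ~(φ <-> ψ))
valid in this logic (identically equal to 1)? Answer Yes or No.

At φ = 2/5, ψ = 1, for instance:
φ <-> ψ = 2/5 <-> 1 = 2/5
~(φ <-> ψ) = ~2/5 = 3/5
ψ <-> φ = 1 <-> 2/5 = 2/5
~(ψ <-> φ) = ~2/5 = 3/5
~(φ <-> ψ) -> ~(ψ <-> φ) = 3/5 -> 3/5 = 1
(~(φ <-> ψ) -> ~(ψ <-> φ)) -> ~(ψ <-> φ) = 1 -> 3/5 = 3/5
~(ψ <-> φ) -> ~(φ <-> ψ) = 3/5 -> 3/5 = 1
(~(ψ <-> φ) -> ~(φ <-> ψ)) -> ~(φ <-> ψ) = 1 -> 3/5 = 3/5
((~(φ <-> ψ) -> ~(ψ <-> φ)) -> ~(ψ <-> φ)) -> ((~(ψ <-> φ) -> ~(φ <-> ψ)) -> ~(φ <-> ψ)) = 3/5 -> 3/5 = 1
and checking the remaining 35 assignments likewise gives ≥ 1 in every case.

Yes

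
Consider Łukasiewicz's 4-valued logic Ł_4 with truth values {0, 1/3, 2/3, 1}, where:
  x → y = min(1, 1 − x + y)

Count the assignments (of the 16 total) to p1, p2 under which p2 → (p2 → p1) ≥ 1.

p1 = 0, p2 = 0 ↦ 1  ≥
p1 = 0, p2 = 1/3 ↦ 1  ≥
p1 = 0, p2 = 2/3 ↦ 2/3  <
p1 = 0, p2 = 1 ↦ 0  <
p1 = 1/3, p2 = 0 ↦ 1  ≥
p1 = 1/3, p2 = 1/3 ↦ 1  ≥
p1 = 1/3, p2 = 2/3 ↦ 1  ≥
p1 = 1/3, p2 = 1 ↦ 1/3  <
p1 = 2/3, p2 = 0 ↦ 1  ≥
p1 = 2/3, p2 = 1/3 ↦ 1  ≥
p1 = 2/3, p2 = 2/3 ↦ 1  ≥
p1 = 2/3, p2 = 1 ↦ 2/3  <
p1 = 1, p2 = 0 ↦ 1  ≥
p1 = 1, p2 = 1/3 ↦ 1  ≥
p1 = 1, p2 = 2/3 ↦ 1  ≥
p1 = 1, p2 = 1 ↦ 1  ≥
So 12 of the 16 assignments meet the threshold.

12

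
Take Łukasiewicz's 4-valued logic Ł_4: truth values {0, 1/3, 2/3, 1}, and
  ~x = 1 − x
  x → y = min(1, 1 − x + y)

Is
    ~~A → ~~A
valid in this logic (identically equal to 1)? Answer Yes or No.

A = 0 ↦ 1
A = 1/3 ↦ 1
A = 2/3 ↦ 1
A = 1 ↦ 1
Every assignment gives a value ≥ 1.

Yes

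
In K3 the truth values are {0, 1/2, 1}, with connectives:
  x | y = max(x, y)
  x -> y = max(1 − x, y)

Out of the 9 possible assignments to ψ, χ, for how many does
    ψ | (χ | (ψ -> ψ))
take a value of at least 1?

ψ = 0, χ = 0 ↦ 1  ≥
ψ = 0, χ = 1/2 ↦ 1  ≥
ψ = 0, χ = 1 ↦ 1  ≥
ψ = 1/2, χ = 0 ↦ 1/2  <
ψ = 1/2, χ = 1/2 ↦ 1/2  <
ψ = 1/2, χ = 1 ↦ 1  ≥
ψ = 1, χ = 0 ↦ 1  ≥
ψ = 1, χ = 1/2 ↦ 1  ≥
ψ = 1, χ = 1 ↦ 1  ≥
So 7 of the 9 assignments meet the threshold.

7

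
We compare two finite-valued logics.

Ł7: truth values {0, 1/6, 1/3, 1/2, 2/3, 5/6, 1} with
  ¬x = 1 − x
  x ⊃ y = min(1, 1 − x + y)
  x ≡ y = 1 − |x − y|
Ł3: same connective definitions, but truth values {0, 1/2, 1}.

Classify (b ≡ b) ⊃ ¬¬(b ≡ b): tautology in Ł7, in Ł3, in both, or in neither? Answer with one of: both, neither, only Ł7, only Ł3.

both

In Ł7: every assignment gives 1 — tautology.
In Ł3: every assignment gives 1 — tautology.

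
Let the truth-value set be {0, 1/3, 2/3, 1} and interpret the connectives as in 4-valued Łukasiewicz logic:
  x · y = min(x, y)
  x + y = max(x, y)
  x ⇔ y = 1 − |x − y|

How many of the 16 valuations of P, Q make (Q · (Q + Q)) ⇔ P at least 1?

4

P = 0, Q = 0 ↦ 1  ≥
P = 0, Q = 1/3 ↦ 2/3  <
P = 0, Q = 2/3 ↦ 1/3  <
P = 0, Q = 1 ↦ 0  <
P = 1/3, Q = 0 ↦ 2/3  <
P = 1/3, Q = 1/3 ↦ 1  ≥
P = 1/3, Q = 2/3 ↦ 2/3  <
P = 1/3, Q = 1 ↦ 1/3  <
P = 2/3, Q = 0 ↦ 1/3  <
P = 2/3, Q = 1/3 ↦ 2/3  <
P = 2/3, Q = 2/3 ↦ 1  ≥
P = 2/3, Q = 1 ↦ 2/3  <
P = 1, Q = 0 ↦ 0  <
P = 1, Q = 1/3 ↦ 1/3  <
P = 1, Q = 2/3 ↦ 2/3  <
P = 1, Q = 1 ↦ 1  ≥
So 4 of the 16 assignments meet the threshold.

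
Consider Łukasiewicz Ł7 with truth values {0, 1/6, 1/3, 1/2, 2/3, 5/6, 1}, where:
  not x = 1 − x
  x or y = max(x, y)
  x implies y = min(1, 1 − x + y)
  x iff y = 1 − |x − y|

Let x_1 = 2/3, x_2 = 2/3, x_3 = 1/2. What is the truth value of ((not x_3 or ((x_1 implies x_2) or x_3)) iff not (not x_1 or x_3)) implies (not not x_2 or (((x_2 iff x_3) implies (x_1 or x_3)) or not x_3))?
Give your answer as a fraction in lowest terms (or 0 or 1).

not x_3 = not 1/2 = 1/2
x_1 implies x_2 = 2/3 implies 2/3 = 1
(x_1 implies x_2) or x_3 = 1 or 1/2 = 1
not x_3 or ((x_1 implies x_2) or x_3) = 1/2 or 1 = 1
not x_1 = not 2/3 = 1/3
not x_1 or x_3 = 1/3 or 1/2 = 1/2
not (not x_1 or x_3) = not 1/2 = 1/2
(not x_3 or ((x_1 implies x_2) or x_3)) iff not (not x_1 or x_3) = 1 iff 1/2 = 1/2
not x_2 = not 2/3 = 1/3
not not x_2 = not 1/3 = 2/3
x_2 iff x_3 = 2/3 iff 1/2 = 5/6
x_1 or x_3 = 2/3 or 1/2 = 2/3
(x_2 iff x_3) implies (x_1 or x_3) = 5/6 implies 2/3 = 5/6
not x_3 = not 1/2 = 1/2
((x_2 iff x_3) implies (x_1 or x_3)) or not x_3 = 5/6 or 1/2 = 5/6
not not x_2 or (((x_2 iff x_3) implies (x_1 or x_3)) or not x_3) = 2/3 or 5/6 = 5/6
((not x_3 or ((x_1 implies x_2) or x_3)) iff not (not x_1 or x_3)) implies (not not x_2 or (((x_2 iff x_3) implies (x_1 or x_3)) or not x_3)) = 1/2 implies 5/6 = 1

1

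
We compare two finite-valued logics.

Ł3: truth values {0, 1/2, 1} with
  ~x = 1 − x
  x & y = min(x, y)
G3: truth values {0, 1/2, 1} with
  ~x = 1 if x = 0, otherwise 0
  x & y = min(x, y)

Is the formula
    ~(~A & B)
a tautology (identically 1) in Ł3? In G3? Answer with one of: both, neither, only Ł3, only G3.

In Ł3: at A = 0, B = 1/2 the value is 1/2 — not a tautology.
In G3: at A = 0, B = 1/2 the value is 0 — not a tautology.

neither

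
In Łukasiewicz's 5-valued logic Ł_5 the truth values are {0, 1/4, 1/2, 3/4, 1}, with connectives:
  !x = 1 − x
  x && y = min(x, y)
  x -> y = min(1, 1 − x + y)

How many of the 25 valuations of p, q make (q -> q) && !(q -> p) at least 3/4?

3

value 1: 1 assignment (counts)
value 3/4: 2 assignments (counts)
value 1/2: 3 assignments
value 1/4: 4 assignments
value 0: 15 assignments
So 3 of the 25 assignments meet the threshold.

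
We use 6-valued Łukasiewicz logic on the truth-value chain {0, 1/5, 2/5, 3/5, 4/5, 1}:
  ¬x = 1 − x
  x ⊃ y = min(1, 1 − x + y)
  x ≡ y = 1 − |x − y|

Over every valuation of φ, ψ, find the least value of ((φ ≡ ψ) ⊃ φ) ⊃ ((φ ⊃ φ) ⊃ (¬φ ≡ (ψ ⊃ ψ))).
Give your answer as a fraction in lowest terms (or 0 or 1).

Take φ = 1, ψ = 0:
φ ≡ ψ = 1 ≡ 0 = 0
(φ ≡ ψ) ⊃ φ = 0 ⊃ 1 = 1
φ ⊃ φ = 1 ⊃ 1 = 1
¬φ = ¬1 = 0
ψ ⊃ ψ = 0 ⊃ 0 = 1
¬φ ≡ (ψ ⊃ ψ) = 0 ≡ 1 = 0
(φ ⊃ φ) ⊃ (¬φ ≡ (ψ ⊃ ψ)) = 1 ⊃ 0 = 0
((φ ≡ ψ) ⊃ φ) ⊃ ((φ ⊃ φ) ⊃ (¬φ ≡ (ψ ⊃ ψ))) = 1 ⊃ 0 = 0
No assignment yields a value below 0, so this is the minimum.

0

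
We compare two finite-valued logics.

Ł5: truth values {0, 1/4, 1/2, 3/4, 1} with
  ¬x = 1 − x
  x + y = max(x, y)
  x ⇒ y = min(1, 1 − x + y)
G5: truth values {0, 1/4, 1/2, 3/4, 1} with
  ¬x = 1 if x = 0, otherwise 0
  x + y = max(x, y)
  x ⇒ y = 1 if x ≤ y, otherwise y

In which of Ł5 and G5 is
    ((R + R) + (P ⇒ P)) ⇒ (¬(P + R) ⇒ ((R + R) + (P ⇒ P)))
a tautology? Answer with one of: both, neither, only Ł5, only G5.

both

In Ł5: every assignment gives 1 — tautology.
In G5: every assignment gives 1 — tautology.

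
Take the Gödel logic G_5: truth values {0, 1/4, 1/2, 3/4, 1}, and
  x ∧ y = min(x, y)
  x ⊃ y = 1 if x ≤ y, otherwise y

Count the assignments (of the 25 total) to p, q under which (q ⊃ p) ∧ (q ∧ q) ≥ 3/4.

4

value 1: 1 assignment (counts)
value 3/4: 3 assignments (counts)
value 1/2: 5 assignments
value 1/4: 7 assignments
value 0: 9 assignments
So 4 of the 25 assignments meet the threshold.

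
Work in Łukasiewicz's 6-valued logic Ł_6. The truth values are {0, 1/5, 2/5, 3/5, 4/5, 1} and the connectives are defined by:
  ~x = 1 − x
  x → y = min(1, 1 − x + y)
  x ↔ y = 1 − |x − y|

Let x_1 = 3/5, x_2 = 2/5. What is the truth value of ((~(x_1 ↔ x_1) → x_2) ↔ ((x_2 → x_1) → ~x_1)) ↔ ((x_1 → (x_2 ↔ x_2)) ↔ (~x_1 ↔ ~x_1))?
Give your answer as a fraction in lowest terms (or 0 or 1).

x_1 ↔ x_1 = 3/5 ↔ 3/5 = 1
~(x_1 ↔ x_1) = ~1 = 0
~(x_1 ↔ x_1) → x_2 = 0 → 2/5 = 1
x_2 → x_1 = 2/5 → 3/5 = 1
~x_1 = ~3/5 = 2/5
(x_2 → x_1) → ~x_1 = 1 → 2/5 = 2/5
(~(x_1 ↔ x_1) → x_2) ↔ ((x_2 → x_1) → ~x_1) = 1 ↔ 2/5 = 2/5
x_2 ↔ x_2 = 2/5 ↔ 2/5 = 1
x_1 → (x_2 ↔ x_2) = 3/5 → 1 = 1
~x_1 = ~3/5 = 2/5
~x_1 = ~3/5 = 2/5
~x_1 ↔ ~x_1 = 2/5 ↔ 2/5 = 1
(x_1 → (x_2 ↔ x_2)) ↔ (~x_1 ↔ ~x_1) = 1 ↔ 1 = 1
((~(x_1 ↔ x_1) → x_2) ↔ ((x_2 → x_1) → ~x_1)) ↔ ((x_1 → (x_2 ↔ x_2)) ↔ (~x_1 ↔ ~x_1)) = 2/5 ↔ 1 = 2/5

2/5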